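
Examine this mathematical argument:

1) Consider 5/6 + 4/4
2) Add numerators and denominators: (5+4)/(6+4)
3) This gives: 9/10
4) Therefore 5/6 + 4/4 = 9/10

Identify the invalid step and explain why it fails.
Step 2: Add numerators and denominators: (5+4)/(6+4)

Step 2 incorrectly adds fractions by separately adding numerators and denominators. This is wrong. The correct method requires a common denominator: 5/6 + 4/4 = (5×4 + 4×6)/(6×4) = 44/24 = 11/6. The method used gives 9/10, which is different.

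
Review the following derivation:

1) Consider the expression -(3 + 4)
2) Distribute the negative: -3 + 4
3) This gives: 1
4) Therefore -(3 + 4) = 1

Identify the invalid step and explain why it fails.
Step 2: Distribute the negative: -3 + 4

Step 2 incorrectly distributes the negative sign. The correct distribution is -(3 + 4) = -3 - 4 = -7. The negative must be applied to both terms, not just the first. The error treats -(3 + 4) as -3 + 4, which equals 1 instead of -7.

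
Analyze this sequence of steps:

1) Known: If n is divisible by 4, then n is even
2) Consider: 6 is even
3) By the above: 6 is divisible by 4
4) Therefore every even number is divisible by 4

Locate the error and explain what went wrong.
Step 3: By the above: 6 is divisible by 4

Step 3 commits the fallacy of affirming the consequent. The known fact 'divisible by 4 → even' does NOT imply 'even → divisible by 4'. That would be the converse, which is false. For example, 6 is even but 6 ÷ 4 = 1.50, which is not an integer.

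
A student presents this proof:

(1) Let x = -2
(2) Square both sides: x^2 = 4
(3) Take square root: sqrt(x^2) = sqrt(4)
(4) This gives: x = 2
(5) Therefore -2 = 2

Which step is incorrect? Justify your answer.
Step 4: This gives: x = 2

Step 4 incorrectly states that sqrt(x^2) = x. The correct identity is sqrt(x^2) = |x|. Since x = -2 < 0, we have sqrt(x^2) = |-2| = 2, not x = -2.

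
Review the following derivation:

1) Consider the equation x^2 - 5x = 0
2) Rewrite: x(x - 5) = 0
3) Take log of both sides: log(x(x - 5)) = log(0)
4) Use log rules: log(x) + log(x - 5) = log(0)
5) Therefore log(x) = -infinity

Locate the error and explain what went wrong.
Step 3: Take log of both sides: log(x(x - 5)) = log(0)

Step 3 takes the logarithm of both sides, resulting in log(0) on the right side. The logarithm is only defined for positive numbers; log(0) is undefined (approaches negative infinity). This operation is invalid.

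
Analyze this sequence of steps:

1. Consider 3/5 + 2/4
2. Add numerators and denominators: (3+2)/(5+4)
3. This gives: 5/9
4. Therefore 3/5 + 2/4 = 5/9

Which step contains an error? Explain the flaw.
Step 2: Add numerators and denominators: (3+2)/(5+4)

Step 2 incorrectly adds fractions by separately adding numerators and denominators. This is wrong. The correct method requires a common denominator: 3/5 + 2/4 = (3×4 + 2×5)/(5×4) = 22/20 = 11/10. The method used gives 5/9, which is different.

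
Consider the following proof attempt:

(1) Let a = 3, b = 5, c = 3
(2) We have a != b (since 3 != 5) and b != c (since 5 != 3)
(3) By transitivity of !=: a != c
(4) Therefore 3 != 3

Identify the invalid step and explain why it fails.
Step 3: By transitivity of !=: a != c

Step 3 incorrectly applies transitivity to the '!=' relation. Transitivity states: if a R b and b R c, then a R c. However, '!=' is not transitive. Counterexample: 3 != 5 and 5 != 3, but 3 = 3 (both equal 3). Transitivity holds for relations like <, <=, =, but not for !=.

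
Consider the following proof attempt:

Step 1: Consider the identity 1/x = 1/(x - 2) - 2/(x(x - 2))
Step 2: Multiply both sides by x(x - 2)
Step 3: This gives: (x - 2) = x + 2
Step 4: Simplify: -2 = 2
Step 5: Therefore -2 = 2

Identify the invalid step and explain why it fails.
Step 3: This gives: (x - 2) = x + 2

Step 3 makes a sign error when clearing denominators. Multiplying -2/(x(x - 2)) by x(x - 2) gives -2, not +2. The correct result is (x - 2) = x - 2, which is trivially true, not (x - 2) = x + 2. (Step 1 is a valid identity: 1/(x - 2) - 2/(x(x - 2)) = (x - 2)/(x(x - 2)) = 1/x.)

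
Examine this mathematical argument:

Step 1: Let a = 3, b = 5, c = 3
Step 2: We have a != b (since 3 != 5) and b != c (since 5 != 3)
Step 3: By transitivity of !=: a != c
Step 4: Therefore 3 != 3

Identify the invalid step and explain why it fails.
Step 3: By transitivity of !=: a != c

Step 3 incorrectly applies transitivity to the '!=' relation. Transitivity states: if a R b and b R c, then a R c. However, '!=' is not transitive. Counterexample: 3 != 5 and 5 != 3, but 3 = 3 (both equal 3). Transitivity holds for relations like <, <=, =, but not for !=.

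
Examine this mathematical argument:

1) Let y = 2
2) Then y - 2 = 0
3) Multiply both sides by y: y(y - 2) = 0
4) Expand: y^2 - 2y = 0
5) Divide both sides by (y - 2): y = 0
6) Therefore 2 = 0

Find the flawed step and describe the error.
Step 5: Divide both sides by (y - 2): y = 0

Step 5 divides both sides by (y - 2). However, since y = 2, we have (y - 2) = 0. Division by zero is undefined, making this step invalid.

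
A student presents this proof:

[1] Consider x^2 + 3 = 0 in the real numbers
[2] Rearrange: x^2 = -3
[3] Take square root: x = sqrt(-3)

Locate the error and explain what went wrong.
Step 3: Take square root: x = sqrt(-3)

Step 3 takes the square root of -3, which is negative. In the real number system, the square root of a negative number is undefined. The equation x^2 + 3 = 0 has no real solutions. Square roots of negative numbers only exist in the complex numbers.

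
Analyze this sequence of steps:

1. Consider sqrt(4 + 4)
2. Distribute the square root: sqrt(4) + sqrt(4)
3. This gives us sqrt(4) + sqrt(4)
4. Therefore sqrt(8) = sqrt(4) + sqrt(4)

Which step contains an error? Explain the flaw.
Step 2: Distribute the square root: sqrt(4) + sqrt(4)

Step 2 incorrectly 'distributes' the square root over addition. The square root function does not distribute: sqrt(a + b) ≠ sqrt(a) + sqrt(b). In fact, sqrt(4 + 4) = sqrt(8) ≈ 2.8284, while sqrt(4) + sqrt(4) ≈ 4.0000.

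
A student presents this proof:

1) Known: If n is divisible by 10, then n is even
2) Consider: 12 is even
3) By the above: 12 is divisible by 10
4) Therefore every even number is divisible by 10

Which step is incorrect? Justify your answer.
Step 3: By the above: 12 is divisible by 10

Step 3 commits the fallacy of affirming the consequent. The known fact 'divisible by 10 → even' does NOT imply 'even → divisible by 10'. That would be the converse, which is false. For example, 12 is even but 12 ÷ 10 = 1.20, which is not an integer.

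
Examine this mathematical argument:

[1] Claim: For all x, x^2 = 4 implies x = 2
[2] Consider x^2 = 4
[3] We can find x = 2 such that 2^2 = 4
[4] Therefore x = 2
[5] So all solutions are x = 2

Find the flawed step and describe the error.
Step 4: Therefore x = 2

Step 4 incorrectly concludes that x = 2 is the only solution. The proof shows that x = 2 is A solution (existence), but does not show it is the ONLY solution (uniqueness). In fact, x = -2 is also a solution since (-2)^2 = 4. Finding one solution doesn't prove there are no others.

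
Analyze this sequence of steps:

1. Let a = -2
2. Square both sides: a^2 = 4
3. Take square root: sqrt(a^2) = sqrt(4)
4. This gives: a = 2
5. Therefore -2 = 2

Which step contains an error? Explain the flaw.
Step 4: This gives: a = 2

Step 4 incorrectly states that sqrt(a^2) = a. The correct identity is sqrt(a^2) = |a|. Since a = -2 < 0, we have sqrt(a^2) = |-2| = 2, not a = -2.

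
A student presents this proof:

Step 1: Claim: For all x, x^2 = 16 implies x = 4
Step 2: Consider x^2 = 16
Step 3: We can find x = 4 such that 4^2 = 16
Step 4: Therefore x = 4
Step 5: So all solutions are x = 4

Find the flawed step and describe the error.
Step 4: Therefore x = 4

Step 4 incorrectly concludes that x = 4 is the only solution. The proof shows that x = 4 is A solution (existence), but does not show it is the ONLY solution (uniqueness). In fact, x = -4 is also a solution since (-4)^2 = 16. Finding one solution doesn't prove there are no others.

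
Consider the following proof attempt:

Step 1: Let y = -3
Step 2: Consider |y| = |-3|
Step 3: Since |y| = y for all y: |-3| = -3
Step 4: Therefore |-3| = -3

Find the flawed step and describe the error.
Step 3: Since |y| = y for all y: |-3| = -3

Step 3 incorrectly states that |y| = y for all y. The correct definition is |y| = y when y >= 0, and |y| = -y when y < 0. Since -3 < 0, we have |-3| = -(-3) = 3, not -3.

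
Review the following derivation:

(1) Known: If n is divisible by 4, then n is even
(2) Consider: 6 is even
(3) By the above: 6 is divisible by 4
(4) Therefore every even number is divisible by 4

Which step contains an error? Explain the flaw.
Step 3: By the above: 6 is divisible by 4

Step 3 commits the fallacy of affirming the consequent. The known fact 'divisible by 4 → even' does NOT imply 'even → divisible by 4'. That would be the converse, which is false. For example, 6 is even but 6 ÷ 4 = 1.50, which is not an integer.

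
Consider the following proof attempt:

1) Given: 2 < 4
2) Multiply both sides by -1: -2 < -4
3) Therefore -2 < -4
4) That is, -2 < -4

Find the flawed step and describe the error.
Step 2: Multiply both sides by -1: -2 < -4

Step 2 multiplies both sides by -1 but fails to reverse the inequality sign. When multiplying (or dividing) an inequality by a negative number, the direction must be reversed. Since 2 < 4, we should get -2 > -4, i.e., -2 > -4.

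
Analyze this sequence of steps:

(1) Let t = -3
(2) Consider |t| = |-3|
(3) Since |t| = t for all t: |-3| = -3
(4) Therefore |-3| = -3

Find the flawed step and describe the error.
Step 3: Since |t| = t for all t: |-3| = -3

Step 3 incorrectly states that |t| = t for all t. The correct definition is |t| = t when t >= 0, and |t| = -t when t < 0. Since -3 < 0, we have |-3| = -(-3) = 3, not -3.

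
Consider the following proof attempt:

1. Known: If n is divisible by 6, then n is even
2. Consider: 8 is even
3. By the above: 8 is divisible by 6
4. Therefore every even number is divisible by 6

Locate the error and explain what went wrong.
Step 3: By the above: 8 is divisible by 6

Step 3 commits the fallacy of affirming the consequent. The known fact 'divisible by 6 → even' does NOT imply 'even → divisible by 6'. That would be the converse, which is false. For example, 8 is even but 8 ÷ 6 = 1.33, which is not an integer.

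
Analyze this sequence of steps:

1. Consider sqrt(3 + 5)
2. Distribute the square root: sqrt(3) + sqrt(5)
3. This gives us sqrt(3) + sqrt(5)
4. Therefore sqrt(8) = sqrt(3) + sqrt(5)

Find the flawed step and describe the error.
Step 2: Distribute the square root: sqrt(3) + sqrt(5)

Step 2 incorrectly 'distributes' the square root over addition. The square root function does not distribute: sqrt(a + b) ≠ sqrt(a) + sqrt(b). In fact, sqrt(3 + 5) = sqrt(8) ≈ 2.8284, while sqrt(3) + sqrt(5) ≈ 3.9681.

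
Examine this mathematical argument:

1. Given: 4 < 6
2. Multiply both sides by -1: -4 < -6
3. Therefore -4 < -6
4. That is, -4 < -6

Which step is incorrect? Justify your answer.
Step 2: Multiply both sides by -1: -4 < -6

Step 2 multiplies both sides by -1 but fails to reverse the inequality sign. When multiplying (or dividing) an inequality by a negative number, the direction must be reversed. Since 4 < 6, we should get -4 > -6, i.e., -4 > -6.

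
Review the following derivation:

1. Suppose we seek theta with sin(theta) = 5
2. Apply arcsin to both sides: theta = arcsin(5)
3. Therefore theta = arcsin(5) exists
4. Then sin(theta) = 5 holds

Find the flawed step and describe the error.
Step 2: Apply arcsin to both sides: theta = arcsin(5)

Step 2 applies arcsin to 5. However, arcsin(x) is only defined for x in [-1, 1] because sin(theta) can only produce values in that range. Since |5| > 1, arcsin(5) is undefined. There is no angle whose sine equals 5.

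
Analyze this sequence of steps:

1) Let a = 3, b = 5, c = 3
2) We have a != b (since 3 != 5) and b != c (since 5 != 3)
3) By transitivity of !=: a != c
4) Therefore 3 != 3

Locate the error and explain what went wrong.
Step 3: By transitivity of !=: a != c

Step 3 incorrectly applies transitivity to the '!=' relation. Transitivity states: if a R b and b R c, then a R c. However, '!=' is not transitive. Counterexample: 3 != 5 and 5 != 3, but 3 = 3 (both equal 3). Transitivity holds for relations like <, <=, =, but not for !=.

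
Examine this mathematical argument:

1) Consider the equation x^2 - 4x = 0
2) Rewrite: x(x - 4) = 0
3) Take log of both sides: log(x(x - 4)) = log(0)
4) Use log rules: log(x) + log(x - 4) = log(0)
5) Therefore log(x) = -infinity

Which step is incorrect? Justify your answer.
Step 3: Take log of both sides: log(x(x - 4)) = log(0)

Step 3 takes the logarithm of both sides, resulting in log(0) on the right side. The logarithm is only defined for positive numbers; log(0) is undefined (approaches negative infinity). This operation is invalid.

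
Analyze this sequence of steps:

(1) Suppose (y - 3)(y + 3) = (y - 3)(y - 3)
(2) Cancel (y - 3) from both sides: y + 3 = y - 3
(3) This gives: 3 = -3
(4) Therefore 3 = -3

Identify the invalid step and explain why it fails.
Step 2: Cancel (y - 3) from both sides: y + 3 = y - 3

Step 2 cancels (y - 3) from both sides. This is only valid if (y - 3) ≠ 0, i.e., y ≠ 3. When y = 3, both sides equal zero regardless of the other factors. The correct approach requires considering y = 3 as a separate case.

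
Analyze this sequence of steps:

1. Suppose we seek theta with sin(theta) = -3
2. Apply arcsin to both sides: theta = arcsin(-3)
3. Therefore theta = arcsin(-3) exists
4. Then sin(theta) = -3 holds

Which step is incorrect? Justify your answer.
Step 2: Apply arcsin to both sides: theta = arcsin(-3)

Step 2 applies arcsin to -3. However, arcsin(x) is only defined for x in [-1, 1] because sin(theta) can only produce values in that range. Since |-3| > 1, arcsin(-3) is undefined. There is no angle whose sine equals -3.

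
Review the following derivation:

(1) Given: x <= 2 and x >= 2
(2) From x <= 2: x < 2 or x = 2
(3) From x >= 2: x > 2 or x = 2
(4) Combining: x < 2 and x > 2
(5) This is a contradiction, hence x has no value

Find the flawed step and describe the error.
Step 4: Combining: x < 2 and x > 2

Step 4 incorrectly combines the conditions. From x <= 2 and x >= 2, the intersection is x = 2. The error treats the 'or' cases as 'and' requirements. The correct conclusion is that x = 2 is the unique solution, not that no solution exists.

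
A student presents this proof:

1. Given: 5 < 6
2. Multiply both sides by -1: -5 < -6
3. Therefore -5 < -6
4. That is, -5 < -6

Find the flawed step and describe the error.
Step 2: Multiply both sides by -1: -5 < -6

Step 2 multiplies both sides by -1 but fails to reverse the inequality sign. When multiplying (or dividing) an inequality by a negative number, the direction must be reversed. Since 5 < 6, we should get -5 > -6, i.e., -5 > -6.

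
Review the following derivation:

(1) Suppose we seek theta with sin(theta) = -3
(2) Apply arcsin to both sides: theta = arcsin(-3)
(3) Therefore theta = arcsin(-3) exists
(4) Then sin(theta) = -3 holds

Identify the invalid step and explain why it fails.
Step 2: Apply arcsin to both sides: theta = arcsin(-3)

Step 2 applies arcsin to -3. However, arcsin(x) is only defined for x in [-1, 1] because sin(theta) can only produce values in that range. Since |-3| > 1, arcsin(-3) is undefined. There is no angle whose sine equals -3.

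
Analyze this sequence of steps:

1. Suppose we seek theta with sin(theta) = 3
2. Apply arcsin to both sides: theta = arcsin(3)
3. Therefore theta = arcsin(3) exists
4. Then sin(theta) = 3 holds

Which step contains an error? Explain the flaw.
Step 2: Apply arcsin to both sides: theta = arcsin(3)

Step 2 applies arcsin to 3. However, arcsin(x) is only defined for x in [-1, 1] because sin(theta) can only produce values in that range. Since |3| > 1, arcsin(3) is undefined. There is no angle whose sine equals 3.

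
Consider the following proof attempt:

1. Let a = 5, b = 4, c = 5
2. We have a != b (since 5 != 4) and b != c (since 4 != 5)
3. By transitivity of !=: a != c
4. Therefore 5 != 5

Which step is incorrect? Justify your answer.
Step 3: By transitivity of !=: a != c

Step 3 incorrectly applies transitivity to the '!=' relation. Transitivity states: if a R b and b R c, then a R c. However, '!=' is not transitive. Counterexample: 5 != 4 and 4 != 5, but 5 = 5 (both equal 5). Transitivity holds for relations like <, <=, =, but not for !=.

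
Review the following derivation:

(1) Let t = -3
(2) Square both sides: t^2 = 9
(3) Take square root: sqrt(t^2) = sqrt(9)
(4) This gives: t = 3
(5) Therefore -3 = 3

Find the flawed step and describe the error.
Step 4: This gives: t = 3

Step 4 incorrectly states that sqrt(t^2) = t. The correct identity is sqrt(t^2) = |t|. Since t = -3 < 0, we have sqrt(t^2) = |-3| = 3, not t = -3.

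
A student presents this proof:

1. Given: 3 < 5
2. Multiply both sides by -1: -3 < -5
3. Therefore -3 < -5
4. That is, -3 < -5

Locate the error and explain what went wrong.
Step 2: Multiply both sides by -1: -3 < -5

Step 2 multiplies both sides by -1 but fails to reverse the inequality sign. When multiplying (or dividing) an inequality by a negative number, the direction must be reversed. Since 3 < 5, we should get -3 > -5, i.e., -3 > -5.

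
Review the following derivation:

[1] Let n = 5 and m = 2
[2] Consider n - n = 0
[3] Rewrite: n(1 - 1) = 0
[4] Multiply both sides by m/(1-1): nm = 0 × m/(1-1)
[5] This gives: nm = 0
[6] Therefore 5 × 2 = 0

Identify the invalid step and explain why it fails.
Step 4: Multiply both sides by m/(1-1): nm = 0 × m/(1-1)

Step 4 multiplies both sides by m/(1-1). However, 1-1 = 0, so this is multiplication by m/0, which is undefined. We cannot multiply by an undefined expression.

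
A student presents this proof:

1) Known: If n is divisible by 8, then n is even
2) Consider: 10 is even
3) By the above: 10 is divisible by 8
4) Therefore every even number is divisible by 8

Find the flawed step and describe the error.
Step 3: By the above: 10 is divisible by 8

Step 3 commits the fallacy of affirming the consequent. The known fact 'divisible by 8 → even' does NOT imply 'even → divisible by 8'. That would be the converse, which is false. For example, 10 is even but 10 ÷ 8 = 1.25, which is not an integer.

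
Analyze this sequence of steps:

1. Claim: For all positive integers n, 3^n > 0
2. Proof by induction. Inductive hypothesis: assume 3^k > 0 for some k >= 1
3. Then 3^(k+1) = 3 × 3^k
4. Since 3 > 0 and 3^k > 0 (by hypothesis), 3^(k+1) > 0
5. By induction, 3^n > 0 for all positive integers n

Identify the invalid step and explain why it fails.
Step 5: By induction, 3^n > 0 for all positive integers n

Step 5 concludes the proof by induction, but no base case was ever established. A valid induction proof requires: (1) a base case proving 3^1 > 0, and (2) an inductive step showing IF 3^k > 0 THEN 3^(k+1) > 0. Steps 2-4 correctly establish the inductive step, but without the base case the conclusion in step 5 does not follow.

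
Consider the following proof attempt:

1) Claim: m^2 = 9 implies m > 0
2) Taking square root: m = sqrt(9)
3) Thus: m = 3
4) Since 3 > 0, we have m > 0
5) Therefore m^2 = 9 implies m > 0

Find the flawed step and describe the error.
Step 2: Taking square root: m = sqrt(9)

Step 2 takes the square root and assumes the positive root only. The equation m^2 = 9 actually has two solutions: m = 3 and m = -3. The proof silently assumes m > 0 without justification, then uses this assumption to conclude m > 0, which is circular. The counterexample m = -3 shows the claim is false.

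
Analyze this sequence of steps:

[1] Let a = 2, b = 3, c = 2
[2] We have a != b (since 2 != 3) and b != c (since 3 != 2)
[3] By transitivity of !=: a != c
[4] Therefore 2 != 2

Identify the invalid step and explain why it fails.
Step 3: By transitivity of !=: a != c

Step 3 incorrectly applies transitivity to the '!=' relation. Transitivity states: if a R b and b R c, then a R c. However, '!=' is not transitive. Counterexample: 2 != 3 and 3 != 2, but 2 = 2 (both equal 2). Transitivity holds for relations like <, <=, =, but not for !=.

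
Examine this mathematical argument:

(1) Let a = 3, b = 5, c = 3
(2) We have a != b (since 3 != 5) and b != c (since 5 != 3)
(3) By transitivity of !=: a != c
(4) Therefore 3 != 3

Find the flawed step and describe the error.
Step 3: By transitivity of !=: a != c

Step 3 incorrectly applies transitivity to the '!=' relation. Transitivity states: if a R b and b R c, then a R c. However, '!=' is not transitive. Counterexample: 3 != 5 and 5 != 3, but 3 = 3 (both equal 3). Transitivity holds for relations like <, <=, =, but not for !=.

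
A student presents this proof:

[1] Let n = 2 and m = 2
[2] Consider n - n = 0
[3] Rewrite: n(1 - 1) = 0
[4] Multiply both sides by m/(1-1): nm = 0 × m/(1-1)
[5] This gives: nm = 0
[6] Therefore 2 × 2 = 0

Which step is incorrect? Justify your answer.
Step 4: Multiply both sides by m/(1-1): nm = 0 × m/(1-1)

Step 4 multiplies both sides by m/(1-1). However, 1-1 = 0, so this is multiplication by m/0, which is undefined. We cannot multiply by an undefined expression.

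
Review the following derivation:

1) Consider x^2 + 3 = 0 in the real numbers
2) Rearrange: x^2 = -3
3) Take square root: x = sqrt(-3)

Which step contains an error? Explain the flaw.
Step 3: Take square root: x = sqrt(-3)

Step 3 takes the square root of -3, which is negative. In the real number system, the square root of a negative number is undefined. The equation x^2 + 3 = 0 has no real solutions. Square roots of negative numbers only exist in the complex numbers.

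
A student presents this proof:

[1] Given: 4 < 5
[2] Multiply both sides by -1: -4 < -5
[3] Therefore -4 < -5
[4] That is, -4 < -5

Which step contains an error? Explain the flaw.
Step 2: Multiply both sides by -1: -4 < -5

Step 2 multiplies both sides by -1 but fails to reverse the inequality sign. When multiplying (or dividing) an inequality by a negative number, the direction must be reversed. Since 4 < 5, we should get -4 > -5, i.e., -4 > -5.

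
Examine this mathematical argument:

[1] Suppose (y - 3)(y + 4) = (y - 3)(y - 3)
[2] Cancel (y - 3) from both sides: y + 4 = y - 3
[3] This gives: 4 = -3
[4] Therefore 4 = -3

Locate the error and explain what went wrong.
Step 2: Cancel (y - 3) from both sides: y + 4 = y - 3

Step 2 cancels (y - 3) from both sides. This is only valid if (y - 3) ≠ 0, i.e., y ≠ 3. When y = 3, both sides equal zero regardless of the other factors. The correct approach requires considering y = 3 as a separate case.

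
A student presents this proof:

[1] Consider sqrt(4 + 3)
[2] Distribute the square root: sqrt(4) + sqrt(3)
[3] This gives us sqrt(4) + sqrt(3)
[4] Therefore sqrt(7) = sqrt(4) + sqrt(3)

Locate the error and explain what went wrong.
Step 2: Distribute the square root: sqrt(4) + sqrt(3)

Step 2 incorrectly 'distributes' the square root over addition. The square root function does not distribute: sqrt(a + b) ≠ sqrt(a) + sqrt(b). In fact, sqrt(4 + 3) = sqrt(7) ≈ 2.6458, while sqrt(4) + sqrt(3) ≈ 3.7321.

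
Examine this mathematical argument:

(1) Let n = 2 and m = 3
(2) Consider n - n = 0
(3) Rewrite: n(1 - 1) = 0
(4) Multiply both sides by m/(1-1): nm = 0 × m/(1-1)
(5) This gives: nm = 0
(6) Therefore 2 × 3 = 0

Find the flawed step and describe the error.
Step 4: Multiply both sides by m/(1-1): nm = 0 × m/(1-1)

Step 4 multiplies both sides by m/(1-1). However, 1-1 = 0, so this is multiplication by m/0, which is undefined. We cannot multiply by an undefined expression.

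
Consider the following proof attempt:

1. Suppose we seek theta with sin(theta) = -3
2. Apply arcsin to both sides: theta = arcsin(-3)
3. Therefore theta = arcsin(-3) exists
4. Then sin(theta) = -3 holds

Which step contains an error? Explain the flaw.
Step 2: Apply arcsin to both sides: theta = arcsin(-3)

Step 2 applies arcsin to -3. However, arcsin(x) is only defined for x in [-1, 1] because sin(theta) can only produce values in that range. Since |-3| > 1, arcsin(-3) is undefined. There is no angle whose sine equals -3.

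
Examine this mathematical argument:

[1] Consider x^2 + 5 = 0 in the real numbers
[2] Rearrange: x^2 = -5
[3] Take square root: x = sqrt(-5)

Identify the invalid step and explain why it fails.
Step 3: Take square root: x = sqrt(-5)

Step 3 takes the square root of -5, which is negative. In the real number system, the square root of a negative number is undefined. The equation x^2 + 5 = 0 has no real solutions. Square roots of negative numbers only exist in the complex numbers.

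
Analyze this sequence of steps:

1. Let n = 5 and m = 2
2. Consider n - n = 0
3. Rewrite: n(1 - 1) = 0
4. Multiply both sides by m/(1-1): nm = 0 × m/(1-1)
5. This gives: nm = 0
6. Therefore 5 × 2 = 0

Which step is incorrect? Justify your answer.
Step 4: Multiply both sides by m/(1-1): nm = 0 × m/(1-1)

Step 4 multiplies both sides by m/(1-1). However, 1-1 = 0, so this is multiplication by m/0, which is undefined. We cannot multiply by an undefined expression.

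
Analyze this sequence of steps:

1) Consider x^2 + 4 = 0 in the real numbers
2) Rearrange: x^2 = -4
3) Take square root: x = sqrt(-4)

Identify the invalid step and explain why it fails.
Step 3: Take square root: x = sqrt(-4)

Step 3 takes the square root of -4, which is negative. In the real number system, the square root of a negative number is undefined. The equation x^2 + 4 = 0 has no real solutions. Square roots of negative numbers only exist in the complex numbers.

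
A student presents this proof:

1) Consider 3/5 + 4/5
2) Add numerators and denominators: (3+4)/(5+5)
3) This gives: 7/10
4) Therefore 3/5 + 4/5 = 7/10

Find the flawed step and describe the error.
Step 2: Add numerators and denominators: (3+4)/(5+5)

Step 2 incorrectly adds fractions by separately adding numerators and denominators. This is wrong. The correct method requires a common denominator: 3/5 + 4/5 = (3×5 + 4×5)/(5×5) = 35/25 = 7/5. The method used gives 7/10, which is different.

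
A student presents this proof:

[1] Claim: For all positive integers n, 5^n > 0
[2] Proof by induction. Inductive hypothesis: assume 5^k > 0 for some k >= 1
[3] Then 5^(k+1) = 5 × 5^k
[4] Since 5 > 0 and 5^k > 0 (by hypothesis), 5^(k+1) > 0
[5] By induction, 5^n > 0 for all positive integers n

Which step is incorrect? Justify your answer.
Step 5: By induction, 5^n > 0 for all positive integers n

Step 5 concludes the proof by induction, but no base case was ever established. A valid induction proof requires: (1) a base case proving 5^1 > 0, and (2) an inductive step showing IF 5^k > 0 THEN 5^(k+1) > 0. Steps 2-4 correctly establish the inductive step, but without the base case the conclusion in step 5 does not follow.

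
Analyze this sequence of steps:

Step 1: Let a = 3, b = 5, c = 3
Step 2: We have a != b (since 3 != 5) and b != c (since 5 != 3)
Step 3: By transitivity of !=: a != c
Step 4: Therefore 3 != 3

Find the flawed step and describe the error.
Step 3: By transitivity of !=: a != c

Step 3 incorrectly applies transitivity to the '!=' relation. Transitivity states: if a R b and b R c, then a R c. However, '!=' is not transitive. Counterexample: 3 != 5 and 5 != 3, but 3 = 3 (both equal 3). Transitivity holds for relations like <, <=, =, but not for !=.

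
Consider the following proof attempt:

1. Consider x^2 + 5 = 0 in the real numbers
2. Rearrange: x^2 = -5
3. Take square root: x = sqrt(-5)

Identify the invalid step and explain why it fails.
Step 3: Take square root: x = sqrt(-5)

Step 3 takes the square root of -5, which is negative. In the real number system, the square root of a negative number is undefined. The equation x^2 + 5 = 0 has no real solutions. Square roots of negative numbers only exist in the complex numbers.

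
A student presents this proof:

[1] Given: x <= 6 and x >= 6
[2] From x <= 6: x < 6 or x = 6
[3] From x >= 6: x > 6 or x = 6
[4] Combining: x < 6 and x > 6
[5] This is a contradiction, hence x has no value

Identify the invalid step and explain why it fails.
Step 4: Combining: x < 6 and x > 6

Step 4 incorrectly combines the conditions. From x <= 6 and x >= 6, the intersection is x = 6. The error treats the 'or' cases as 'and' requirements. The correct conclusion is that x = 6 is the unique solution, not that no solution exists.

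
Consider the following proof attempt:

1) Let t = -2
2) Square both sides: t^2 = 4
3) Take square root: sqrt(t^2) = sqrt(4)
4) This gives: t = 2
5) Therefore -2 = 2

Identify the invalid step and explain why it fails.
Step 4: This gives: t = 2

Step 4 incorrectly states that sqrt(t^2) = t. The correct identity is sqrt(t^2) = |t|. Since t = -2 < 0, we have sqrt(t^2) = |-2| = 2, not t = -2.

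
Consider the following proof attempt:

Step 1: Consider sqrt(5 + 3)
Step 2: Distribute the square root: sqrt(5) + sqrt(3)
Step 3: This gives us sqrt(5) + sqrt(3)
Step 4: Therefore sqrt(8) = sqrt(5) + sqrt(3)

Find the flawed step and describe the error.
Step 2: Distribute the square root: sqrt(5) + sqrt(3)

Step 2 incorrectly 'distributes' the square root over addition. The square root function does not distribute: sqrt(a + b) ≠ sqrt(a) + sqrt(b). In fact, sqrt(5 + 3) = sqrt(8) ≈ 2.8284, while sqrt(5) + sqrt(3) ≈ 3.9681.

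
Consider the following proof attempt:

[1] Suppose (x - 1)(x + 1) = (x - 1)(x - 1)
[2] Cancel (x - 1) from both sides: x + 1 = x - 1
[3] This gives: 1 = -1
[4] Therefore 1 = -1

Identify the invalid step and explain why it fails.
Step 2: Cancel (x - 1) from both sides: x + 1 = x - 1

Step 2 cancels (x - 1) from both sides. This is only valid if (x - 1) ≠ 0, i.e., x ≠ 1. When x = 1, both sides equal zero regardless of the other factors. The correct approach requires considering x = 1 as a separate case.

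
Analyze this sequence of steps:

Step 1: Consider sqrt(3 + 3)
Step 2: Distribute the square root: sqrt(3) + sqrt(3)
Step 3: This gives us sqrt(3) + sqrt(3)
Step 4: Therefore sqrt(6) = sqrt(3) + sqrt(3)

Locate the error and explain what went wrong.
Step 2: Distribute the square root: sqrt(3) + sqrt(3)

Step 2 incorrectly 'distributes' the square root over addition. The square root function does not distribute: sqrt(a + b) ≠ sqrt(a) + sqrt(b). In fact, sqrt(3 + 3) = sqrt(6) ≈ 2.4495, while sqrt(3) + sqrt(3) ≈ 3.4641.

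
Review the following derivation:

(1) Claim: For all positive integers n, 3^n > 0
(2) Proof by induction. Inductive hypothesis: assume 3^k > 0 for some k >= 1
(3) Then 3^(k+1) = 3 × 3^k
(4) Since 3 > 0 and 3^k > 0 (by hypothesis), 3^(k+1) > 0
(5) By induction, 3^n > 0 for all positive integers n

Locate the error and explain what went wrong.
Step 5: By induction, 3^n > 0 for all positive integers n

Step 5 concludes the proof by induction, but no base case was ever established. A valid induction proof requires: (1) a base case proving 3^1 > 0, and (2) an inductive step showing IF 3^k > 0 THEN 3^(k+1) > 0. Steps 2-4 correctly establish the inductive step, but without the base case the conclusion in step 5 does not follow.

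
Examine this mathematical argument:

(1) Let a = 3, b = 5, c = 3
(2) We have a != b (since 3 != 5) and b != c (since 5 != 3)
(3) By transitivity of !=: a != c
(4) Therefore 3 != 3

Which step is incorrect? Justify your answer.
Step 3: By transitivity of !=: a != c

Step 3 incorrectly applies transitivity to the '!=' relation. Transitivity states: if a R b and b R c, then a R c. However, '!=' is not transitive. Counterexample: 3 != 5 and 5 != 3, but 3 = 3 (both equal 3). Transitivity holds for relations like <, <=, =, but not for !=.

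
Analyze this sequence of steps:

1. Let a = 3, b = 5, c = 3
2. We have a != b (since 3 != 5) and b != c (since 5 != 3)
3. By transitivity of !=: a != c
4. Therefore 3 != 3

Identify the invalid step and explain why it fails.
Step 3: By transitivity of !=: a != c

Step 3 incorrectly applies transitivity to the '!=' relation. Transitivity states: if a R b and b R c, then a R c. However, '!=' is not transitive. Counterexample: 3 != 5 and 5 != 3, but 3 = 3 (both equal 3). Transitivity holds for relations like <, <=, =, but not for !=.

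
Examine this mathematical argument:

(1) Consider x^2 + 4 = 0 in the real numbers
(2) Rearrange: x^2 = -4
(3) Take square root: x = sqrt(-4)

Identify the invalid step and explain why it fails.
Step 3: Take square root: x = sqrt(-4)

Step 3 takes the square root of -4, which is negative. In the real number system, the square root of a negative number is undefined. The equation x^2 + 4 = 0 has no real solutions. Square roots of negative numbers only exist in the complex numbers.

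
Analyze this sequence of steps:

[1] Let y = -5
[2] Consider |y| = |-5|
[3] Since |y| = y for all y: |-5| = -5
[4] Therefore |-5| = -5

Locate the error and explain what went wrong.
Step 3: Since |y| = y for all y: |-5| = -5

Step 3 incorrectly states that |y| = y for all y. The correct definition is |y| = y when y >= 0, and |y| = -y when y < 0. Since -5 < 0, we have |-5| = -(-5) = 5, not -5.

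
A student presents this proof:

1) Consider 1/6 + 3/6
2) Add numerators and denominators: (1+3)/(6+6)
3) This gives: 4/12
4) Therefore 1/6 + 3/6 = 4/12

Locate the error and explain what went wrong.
Step 2: Add numerators and denominators: (1+3)/(6+6)

Step 2 incorrectly adds fractions by separately adding numerators and denominators. This is wrong. The correct method requires a common denominator: 1/6 + 3/6 = (1×6 + 3×6)/(6×6) = 24/36 = 2/3. The method used gives 4/12, which is different.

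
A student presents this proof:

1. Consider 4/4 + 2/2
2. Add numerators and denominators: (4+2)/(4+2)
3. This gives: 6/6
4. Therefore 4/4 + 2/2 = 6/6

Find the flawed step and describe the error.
Step 2: Add numerators and denominators: (4+2)/(4+2)

Step 2 incorrectly adds fractions by separately adding numerators and denominators. This is wrong. The correct method requires a common denominator: 4/4 + 2/2 = (4×2 + 2×4)/(4×2) = 16/8 = 2. The method used gives 6/6, which is different.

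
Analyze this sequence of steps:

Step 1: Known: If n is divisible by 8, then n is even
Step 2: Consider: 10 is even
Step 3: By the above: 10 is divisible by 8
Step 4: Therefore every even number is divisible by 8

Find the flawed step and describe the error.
Step 3: By the above: 10 is divisible by 8

Step 3 commits the fallacy of affirming the consequent. The known fact 'divisible by 8 → even' does NOT imply 'even → divisible by 8'. That would be the converse, which is false. For example, 10 is even but 10 ÷ 8 = 1.25, which is not an integer.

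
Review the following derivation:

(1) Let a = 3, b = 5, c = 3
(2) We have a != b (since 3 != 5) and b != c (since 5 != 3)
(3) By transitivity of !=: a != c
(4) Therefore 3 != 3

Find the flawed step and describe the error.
Step 3: By transitivity of !=: a != c

Step 3 incorrectly applies transitivity to the '!=' relation. Transitivity states: if a R b and b R c, then a R c. However, '!=' is not transitive. Counterexample: 3 != 5 and 5 != 3, but 3 = 3 (both equal 3). Transitivity holds for relations like <, <=, =, but not for !=.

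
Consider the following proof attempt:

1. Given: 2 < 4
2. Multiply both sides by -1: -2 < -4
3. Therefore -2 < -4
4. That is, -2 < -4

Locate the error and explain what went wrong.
Step 2: Multiply both sides by -1: -2 < -4

Step 2 multiplies both sides by -1 but fails to reverse the inequality sign. When multiplying (or dividing) an inequality by a negative number, the direction must be reversed. Since 2 < 4, we should get -2 > -4, i.e., -2 > -4.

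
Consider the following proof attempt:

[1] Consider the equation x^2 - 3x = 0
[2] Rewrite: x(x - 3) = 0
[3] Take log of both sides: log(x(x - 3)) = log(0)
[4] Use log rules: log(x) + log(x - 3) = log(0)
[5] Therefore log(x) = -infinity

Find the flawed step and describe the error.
Step 3: Take log of both sides: log(x(x - 3)) = log(0)

Step 3 takes the logarithm of both sides, resulting in log(0) on the right side. The logarithm is only defined for positive numbers; log(0) is undefined (approaches negative infinity). This operation is invalid.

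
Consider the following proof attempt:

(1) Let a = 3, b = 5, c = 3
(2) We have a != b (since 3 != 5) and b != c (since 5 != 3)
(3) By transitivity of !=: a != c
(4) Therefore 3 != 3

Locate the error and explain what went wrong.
Step 3: By transitivity of !=: a != c

Step 3 incorrectly applies transitivity to the '!=' relation. Transitivity states: if a R b and b R c, then a R c. However, '!=' is not transitive. Counterexample: 3 != 5 and 5 != 3, but 3 = 3 (both equal 3). Transitivity holds for relations like <, <=, =, but not for !=.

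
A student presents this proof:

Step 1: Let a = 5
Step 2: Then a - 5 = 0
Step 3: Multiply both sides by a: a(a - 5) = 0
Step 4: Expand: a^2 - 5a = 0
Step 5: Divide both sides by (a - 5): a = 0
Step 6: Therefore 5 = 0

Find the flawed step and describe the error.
Step 5: Divide both sides by (a - 5): a = 0

Step 5 divides both sides by (a - 5). However, since a = 5, we have (a - 5) = 0. Division by zero is undefined, making this step invalid.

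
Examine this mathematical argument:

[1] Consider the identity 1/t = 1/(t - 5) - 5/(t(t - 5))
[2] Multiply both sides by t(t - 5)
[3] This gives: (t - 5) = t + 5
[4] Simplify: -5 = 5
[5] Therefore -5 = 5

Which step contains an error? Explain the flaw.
Step 3: This gives: (t - 5) = t + 5

Step 3 makes a sign error when clearing denominators. Multiplying -5/(t(t - 5)) by t(t - 5) gives -5, not +5. The correct result is (t - 5) = t - 5, which is trivially true, not (t - 5) = t + 5. (Step 1 is a valid identity: 1/(t - 5) - 5/(t(t - 5)) = (t - 5)/(t(t - 5)) = 1/t.)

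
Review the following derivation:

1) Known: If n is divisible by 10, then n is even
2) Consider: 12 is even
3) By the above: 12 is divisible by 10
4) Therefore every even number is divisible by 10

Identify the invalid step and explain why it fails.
Step 3: By the above: 12 is divisible by 10

Step 3 commits the fallacy of affirming the consequent. The known fact 'divisible by 10 → even' does NOT imply 'even → divisible by 10'. That would be the converse, which is false. For example, 12 is even but 12 ÷ 10 = 1.20, which is not an integer.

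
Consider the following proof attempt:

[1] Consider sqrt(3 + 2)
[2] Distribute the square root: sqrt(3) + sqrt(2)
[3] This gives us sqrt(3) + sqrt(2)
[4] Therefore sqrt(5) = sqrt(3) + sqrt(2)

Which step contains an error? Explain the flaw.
Step 2: Distribute the square root: sqrt(3) + sqrt(2)

Step 2 incorrectly 'distributes' the square root over addition. The square root function does not distribute: sqrt(a + b) ≠ sqrt(a) + sqrt(b). In fact, sqrt(3 + 2) = sqrt(5) ≈ 2.2361, while sqrt(3) + sqrt(2) ≈ 3.1463.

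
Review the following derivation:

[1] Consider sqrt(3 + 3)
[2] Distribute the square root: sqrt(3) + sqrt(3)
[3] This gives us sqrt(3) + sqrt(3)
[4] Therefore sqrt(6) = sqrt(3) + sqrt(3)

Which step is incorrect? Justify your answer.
Step 2: Distribute the square root: sqrt(3) + sqrt(3)

Step 2 incorrectly 'distributes' the square root over addition. The square root function does not distribute: sqrt(a + b) ≠ sqrt(a) + sqrt(b). In fact, sqrt(3 + 3) = sqrt(6) ≈ 2.4495, while sqrt(3) + sqrt(3) ≈ 3.4641.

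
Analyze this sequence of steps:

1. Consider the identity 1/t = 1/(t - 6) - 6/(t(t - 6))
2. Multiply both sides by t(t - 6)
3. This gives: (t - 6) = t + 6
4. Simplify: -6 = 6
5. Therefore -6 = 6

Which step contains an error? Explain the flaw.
Step 3: This gives: (t - 6) = t + 6

Step 3 makes a sign error when clearing denominators. Multiplying -6/(t(t - 6)) by t(t - 6) gives -6, not +6. The correct result is (t - 6) = t - 6, which is trivially true, not (t - 6) = t + 6. (Step 1 is a valid identity: 1/(t - 6) - 6/(t(t - 6)) = (t - 6)/(t(t - 6)) = 1/t.)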